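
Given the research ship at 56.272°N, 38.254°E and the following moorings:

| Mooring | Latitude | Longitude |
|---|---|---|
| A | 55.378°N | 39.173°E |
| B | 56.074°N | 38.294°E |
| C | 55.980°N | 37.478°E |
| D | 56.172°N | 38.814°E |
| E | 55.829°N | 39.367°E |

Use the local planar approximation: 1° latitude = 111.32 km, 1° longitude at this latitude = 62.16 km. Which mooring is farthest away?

Distances from 56.272°N, 38.254°E:
A: 114.750 km
B: 22.181 km
C: 58.166 km
D: 36.546 km
E: 84.961 km
Maximum: A at 114.750 km.

A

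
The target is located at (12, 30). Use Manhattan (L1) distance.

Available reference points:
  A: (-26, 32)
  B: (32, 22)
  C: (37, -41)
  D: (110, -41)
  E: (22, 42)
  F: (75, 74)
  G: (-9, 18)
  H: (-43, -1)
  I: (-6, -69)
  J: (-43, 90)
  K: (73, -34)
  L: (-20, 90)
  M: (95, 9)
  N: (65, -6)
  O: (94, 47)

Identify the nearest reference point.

E

Distances from (12, 30):
A: |-38| + |2| = 38 + 2 = 40
B: |20| + |-8| = 20 + 8 = 28
C: |25| + |-71| = 25 + 71 = 96
D: |98| + |-71| = 98 + 71 = 169
E: |10| + |12| = 10 + 12 = 22
F: |63| + |44| = 63 + 44 = 107
G: |-21| + |-12| = 21 + 12 = 33
H: |-55| + |-31| = 55 + 31 = 86
I: |-18| + |-99| = 18 + 99 = 117
J: |-55| + |60| = 55 + 60 = 115
K: |61| + |-64| = 61 + 64 = 125
L: |-32| + |60| = 32 + 60 = 92
M: |83| + |-21| = 83 + 21 = 104
N: |53| + |-36| = 53 + 36 = 89
O: |82| + |17| = 82 + 17 = 99
Minimum: E at 22.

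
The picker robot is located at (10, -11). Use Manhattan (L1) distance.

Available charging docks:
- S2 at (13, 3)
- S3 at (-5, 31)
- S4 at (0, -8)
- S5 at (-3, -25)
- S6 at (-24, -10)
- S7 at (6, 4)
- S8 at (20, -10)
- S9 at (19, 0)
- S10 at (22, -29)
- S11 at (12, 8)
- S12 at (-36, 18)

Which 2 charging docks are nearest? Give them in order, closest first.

Distances from (10, -11):
S2: 17
S3: 57
S4: 13
S5: 27
S6: 35
S7: 19
S8: 11
S9: 20
S10: 30
S11: 21
S12: 75
Sorted: S8 (11) < S4 (13) < S2 (17) < S7 (19) < …

S8, S4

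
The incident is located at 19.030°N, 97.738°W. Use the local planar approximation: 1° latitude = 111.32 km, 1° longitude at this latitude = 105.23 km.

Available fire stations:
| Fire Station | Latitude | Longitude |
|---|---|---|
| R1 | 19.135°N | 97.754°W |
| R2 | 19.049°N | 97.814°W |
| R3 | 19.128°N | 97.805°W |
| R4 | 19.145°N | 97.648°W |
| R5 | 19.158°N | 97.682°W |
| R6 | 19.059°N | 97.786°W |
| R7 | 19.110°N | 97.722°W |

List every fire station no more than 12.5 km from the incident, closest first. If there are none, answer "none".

R6, R2, R7, R1

Distances from 19.030°N, 97.738°W:
R1: √((0.105·111.32)² + (-0.016·105.23)²) = √(136.62337 + 2.83478) = 11.809 km
R2: √((0.019·111.32)² + (-0.076·105.23)²) = √(4.47356 + 63.95969) = 8.272 km
R3: √((0.098·111.32)² + (-0.067·105.23)²) = √(119.01414 + 49.70828) = 12.989 km
R4: √((0.115·111.32)² + (0.090·105.23)²) = √(163.88608 + 89.69416) = 15.924 km
R5: √((0.128·111.32)² + (0.056·105.23)²) = √(203.03286 + 34.72603) = 15.419 km
R6: √((0.029·111.32)² + (-0.048·105.23)²) = √(10.42179 + 25.51301) = 5.995 km
R7: √((0.080·111.32)² + (0.016·105.23)²) = √(79.30971 + 2.83478) = 9.063 km
Threshold 12.5 km: R6 (5.995 km), R2 (8.272 km), R7 (9.063 km), R1 (11.809 km) are within range.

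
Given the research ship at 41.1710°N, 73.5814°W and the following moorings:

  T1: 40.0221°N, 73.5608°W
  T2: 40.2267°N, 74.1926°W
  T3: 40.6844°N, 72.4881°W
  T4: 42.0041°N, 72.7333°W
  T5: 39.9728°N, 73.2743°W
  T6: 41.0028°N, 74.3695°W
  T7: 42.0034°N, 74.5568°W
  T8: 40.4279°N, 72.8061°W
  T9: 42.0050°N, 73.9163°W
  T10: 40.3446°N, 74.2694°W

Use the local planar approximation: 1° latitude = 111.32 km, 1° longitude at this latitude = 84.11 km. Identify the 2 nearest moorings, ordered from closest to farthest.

Distances from 41.1710°N, 73.5814°W:
T1: √((-1.1489·111.32)² + (0.0206·84.11)²) = √(16357.271198 + 3.002131) = 127.9073 km
T2: √((-0.9443·111.32)² + (-0.6112·84.11)²) = √(11050.104235 + 2642.785754) = 117.0166 km
T3: √((-0.4866·111.32)² + (1.0933·84.11)²) = √(2934.206025 + 8456.175001) = 106.7257 km
T4: √((0.8331·111.32)² + (0.8481·84.11)²) = √(8600.835953 + 5088.495472) = 117.0014 km
T5: √((-1.1982·111.32)² + (0.3071·84.11)²) = √(17791.191151 + 667.198250) = 135.8617 km
T6: √((-0.1682·111.32)² + (-0.7881·84.11)²) = √(350.589075 + 4393.978433) = 68.8808 km
T7: √((0.8324·111.32)² + (-0.9754·84.11)²) = √(8586.388573 + 6730.708288) = 123.7623 km
T8: √((-0.7431·111.32)² + (0.7753·84.11)²) = √(6842.911416 + 4252.407093) = 105.3343 km
T9: √((0.8340·111.32)² + (-0.3349·84.11)²) = √(8619.428999 + 793.460956) = 97.0200 km
T10: √((-0.8264·111.32)² + (-0.6880·84.11)²) = √(8463.052059 + 3348.668389) = 108.6817 km
Sorted: T6 (68.8808 km) < T9 (97.0200 km) < T8 (105.3343 km) < T3 (106.7257 km) < …

T6, T9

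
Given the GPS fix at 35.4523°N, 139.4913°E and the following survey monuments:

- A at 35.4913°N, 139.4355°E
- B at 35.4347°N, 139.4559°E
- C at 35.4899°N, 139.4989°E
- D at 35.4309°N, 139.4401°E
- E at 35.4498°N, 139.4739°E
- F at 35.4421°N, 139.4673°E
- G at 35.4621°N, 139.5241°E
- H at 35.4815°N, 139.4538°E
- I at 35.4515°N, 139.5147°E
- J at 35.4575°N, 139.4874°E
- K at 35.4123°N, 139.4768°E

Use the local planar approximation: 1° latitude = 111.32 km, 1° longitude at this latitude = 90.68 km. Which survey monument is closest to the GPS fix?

Distances from 35.4523°N, 139.4913°E:
A: 6.6672 km
B: 3.7607 km
C: 4.2420 km
D: 5.2183 km
E: 1.6022 km
F: 2.4547 km
G: 3.1681 km
H: 4.7042 km
I: 2.1238 km
J: 0.6783 km
K: 4.6429 km
Minimum: J at 0.6783 km.

J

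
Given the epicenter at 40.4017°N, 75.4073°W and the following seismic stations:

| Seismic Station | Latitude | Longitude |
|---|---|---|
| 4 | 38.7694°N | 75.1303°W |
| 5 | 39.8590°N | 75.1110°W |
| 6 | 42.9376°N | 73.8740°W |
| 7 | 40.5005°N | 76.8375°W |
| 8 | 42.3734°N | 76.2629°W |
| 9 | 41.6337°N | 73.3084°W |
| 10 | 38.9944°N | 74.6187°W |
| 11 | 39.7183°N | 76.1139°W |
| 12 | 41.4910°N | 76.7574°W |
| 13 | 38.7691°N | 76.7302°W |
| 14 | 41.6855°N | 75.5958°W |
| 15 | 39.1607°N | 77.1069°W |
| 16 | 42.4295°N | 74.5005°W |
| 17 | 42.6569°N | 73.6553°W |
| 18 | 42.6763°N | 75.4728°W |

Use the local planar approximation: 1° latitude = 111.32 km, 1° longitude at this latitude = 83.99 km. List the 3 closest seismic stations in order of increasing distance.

5, 11, 7

Distances from 40.4017°N, 75.4073°W:
4: √((-1.6323·111.32)² + (0.2770·83.99)²) = √(33017.664981 + 541.270927) = 183.1910 km
5: √((-0.5427·111.32)² + (0.2963·83.99)²) = √(3649.774550 + 619.324792) = 65.3383 km
6: √((2.5359·111.32)² + (1.5333·83.99)²) = √(79691.250678 + 16584.769268) = 310.2838 km
7: √((0.0988·111.32)² + (-1.4302·83.99)²) = √(120.965155 + 14429.414526) = 120.6250 km
8: √((1.9717·111.32)² + (-0.8556·83.99)²) = √(48175.703823 + 5164.124623) = 230.9542 km
9: √((1.2320·111.32)² + (2.0989·83.99)²) = √(18809.091146 + 31076.969218) = 223.3519 km
10: √((-1.4073·111.32)² + (0.7886·83.99)²) = √(24542.554872 + 4387.010845) = 170.0869 km
11: √((-0.6834·111.32)² + (-0.7066·83.99)²) = √(5787.571165 + 3522.106053) = 96.4867 km
12: √((1.0893·111.32)² + (-1.3501·83.99)²) = √(14704.200048 + 12858.403119) = 166.0199 km
13: √((-1.6326·111.32)² + (-1.3229·83.99)²) = √(33029.802712 + 12345.514544) = 213.0148 km
14: √((1.2838·111.32)² + (-0.1885·83.99)²) = √(20424.015812 + 250.655865) = 143.7869 km
15: √((-1.2410·111.32)² + (-1.6996·83.99)²) = √(19084.903060 + 20377.392342) = 198.6512 km
16: √((2.0278·111.32)² + (0.9068·83.99)²) = √(50956.152978 + 5800.670351) = 238.2369 km
17: √((2.2552·111.32)² + (1.7520·83.99)²) = √(63025.532116 + 21653.263764) = 290.9962 km
18: √((2.2746·111.32)² + (-0.0655·83.99)²) = √(64114.530293 + 30.264797) = 253.2682 km
Sorted: 5 (65.3383 km) < 11 (96.4867 km) < 7 (120.6250 km) < 14 (143.7869 km) < 12 (166.0199 km) < …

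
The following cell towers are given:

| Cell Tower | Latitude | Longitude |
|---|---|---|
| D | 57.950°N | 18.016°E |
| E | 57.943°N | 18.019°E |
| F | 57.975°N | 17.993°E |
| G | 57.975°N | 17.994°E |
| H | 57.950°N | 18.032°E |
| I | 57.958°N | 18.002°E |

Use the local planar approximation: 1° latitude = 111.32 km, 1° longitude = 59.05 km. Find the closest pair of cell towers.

Pairwise distances:
F–G: 0.059 km
D–E: 0.799 km
D–H: 0.945 km
E–H: 1.094 km
D–I: 1.215 km
E–I: 1.948 km
G–I: 1.951 km
F–I: 1.966 km
H–I: 1.983 km
D–G: 3.071 km
D–F: 3.097 km
G–H: 3.575 km
F–H: 3.612 km
E–G: 3.856 km
E–F: 3.879 km
Closest pair: F–G at 0.059 km.

F and G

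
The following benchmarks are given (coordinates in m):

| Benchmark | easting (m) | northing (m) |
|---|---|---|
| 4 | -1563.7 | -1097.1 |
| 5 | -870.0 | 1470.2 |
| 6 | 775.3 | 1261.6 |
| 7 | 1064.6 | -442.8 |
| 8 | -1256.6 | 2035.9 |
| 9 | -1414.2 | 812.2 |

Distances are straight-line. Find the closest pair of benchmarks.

5 and 8

Pairwise distances:
4–5: 2659.4 m
4–6: 3321.8 m
4–7: 2708.5 m
4–8: 3148.0 m
4–9: 1915.1 m
5–6: 1658.5 m
5–7: 2720.7 m
5–8: 685.2 m
5–9: 853.9 m
6–7: 1728.8 m
6–8: 2174.4 m
6–9: 2235.1 m
7–8: 3395.9 m
7–9: 2778.4 m
8–9: 1233.8 m
Closest pair: 5–8 at 685.2 m.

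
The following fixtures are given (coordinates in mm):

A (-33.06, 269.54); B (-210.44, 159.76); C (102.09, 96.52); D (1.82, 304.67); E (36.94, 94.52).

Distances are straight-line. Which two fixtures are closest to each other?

A and D

Pairwise distances:
A–D: √((34.88)² + (35.13)²) = √(1216.6144 + 1234.1169) = 49.50 mm
C–E: √((-65.15)² + (-2.00)²) = √(4244.5225 + 4.0000) = 65.18 mm
A–E: √((70.00)² + (-175.02)²) = √(4900.0000 + 30632.0004) = 188.50 mm
A–B: √((-177.38)² + (-109.78)²) = √(31463.6644 + 12051.6484) = 208.60 mm
D–E: √((35.12)² + (-210.15)²) = √(1233.4144 + 44163.0225) = 213.06 mm
A–C: √((135.15)² + (-173.02)²) = √(18265.5225 + 29935.9204) = 219.55 mm
C–D: √((-100.27)² + (208.15)²) = √(10054.0729 + 43326.4225) = 231.04 mm
B–E: √((247.38)² + (-65.24)²) = √(61196.8644 + 4256.2576) = 255.84 mm
B–D: √((212.26)² + (144.91)²) = √(45054.3076 + 20998.9081) = 257.01 mm
B–C: √((312.53)² + (-63.24)²) = √(97675.0009 + 3999.2976) = 318.86 mm
Closest pair: A–D at 49.50 mm.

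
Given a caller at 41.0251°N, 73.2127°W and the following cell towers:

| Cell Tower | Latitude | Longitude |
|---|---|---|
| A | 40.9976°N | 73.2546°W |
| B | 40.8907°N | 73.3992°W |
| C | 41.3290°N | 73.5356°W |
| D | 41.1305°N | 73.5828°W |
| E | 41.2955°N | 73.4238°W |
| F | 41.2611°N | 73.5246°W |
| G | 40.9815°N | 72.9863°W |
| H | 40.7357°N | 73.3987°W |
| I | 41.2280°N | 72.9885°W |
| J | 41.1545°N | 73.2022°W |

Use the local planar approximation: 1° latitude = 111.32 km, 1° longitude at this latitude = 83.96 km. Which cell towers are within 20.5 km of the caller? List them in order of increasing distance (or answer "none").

Distances from 41.0251°N, 73.2127°W:
A: 4.6634 km
B: 21.6572 km
C: 43.3528 km
D: 33.2150 km
E: 34.9314 km
F: 37.0939 km
G: 19.6184 km
H: 35.8015 km
I: 29.4024 km
J: 14.4318 km
Threshold 20.5 km: A (4.6634 km), J (14.4318 km), G (19.6184 km) are within range.

A, J, G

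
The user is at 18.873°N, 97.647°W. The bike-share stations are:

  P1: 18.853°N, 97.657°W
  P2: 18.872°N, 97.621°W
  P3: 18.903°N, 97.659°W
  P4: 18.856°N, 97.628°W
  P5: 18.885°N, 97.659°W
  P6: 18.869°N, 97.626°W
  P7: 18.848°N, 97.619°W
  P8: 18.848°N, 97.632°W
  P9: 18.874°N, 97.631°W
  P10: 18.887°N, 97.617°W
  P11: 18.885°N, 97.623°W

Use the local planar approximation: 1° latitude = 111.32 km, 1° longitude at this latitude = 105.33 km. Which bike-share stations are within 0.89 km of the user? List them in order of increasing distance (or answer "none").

Distances from 18.873°N, 97.647°W:
P1: 2.463 km
P2: 2.741 km
P3: 3.571 km
P4: 2.754 km
P5: 1.839 km
P6: 2.256 km
P7: 4.055 km
P8: 3.200 km
P9: 1.689 km
P10: 3.523 km
P11: 2.859 km
Threshold 0.89 km: none within range.

none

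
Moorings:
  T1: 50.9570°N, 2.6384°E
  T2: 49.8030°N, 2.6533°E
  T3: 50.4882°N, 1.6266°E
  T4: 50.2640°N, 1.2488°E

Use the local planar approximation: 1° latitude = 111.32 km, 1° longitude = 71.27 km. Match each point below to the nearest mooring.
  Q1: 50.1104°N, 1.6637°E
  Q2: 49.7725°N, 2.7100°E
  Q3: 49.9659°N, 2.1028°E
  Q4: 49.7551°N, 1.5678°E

Q1→T4; Q2→T2; Q3→T2; Q4→T4

Q1 at 50.1104°N, 1.6637°E:
  T1: √((0.8466·111.32)² + (0.9747·71.27)²) = √(8881.839554 + 4825.645889) = 117.0790 km
  T2: √((-0.3074·111.32)² + (0.9896·71.27)²) = √(1170.992522 + 4974.310501) = 78.3920 km
  T3: √((0.3778·111.32)² + (-0.0371·71.27)²) = √(1768.765678 + 6.991355) = 42.1397 km
  T4: √((0.1536·111.32)² + (-0.4149·71.27)²) = √(292.367320 + 874.380346) = 34.1577 km
  → nearest: T4 (34.1577 km)
Q2 at 49.7725°N, 2.7100°E:
  T1: √((1.1845·111.32)² + (-0.0716·71.27)²) = √(17386.674571 + 26.039915) = 131.9572 km
  T2: √((0.0305·111.32)² + (-0.0567·71.27)²) = √(11.527790 + 16.329754) = 5.2780 km
  T3: √((0.7157·111.32)² + (-1.0834·71.27)²) = √(6347.583605 + 5961.989133) = 110.9485 km
  T4: √((0.4915·111.32)² + (-1.4612·71.27)²) = √(2993.597722 + 10845.082115) = 117.6379 km
  → nearest: T2 (5.2780 km)
Q3 at 49.9659°N, 2.1028°E:
  T1: √((0.9911·111.32)² + (0.5356·71.27)²) = √(12172.543847 + 1457.117769) = 116.7461 km
  T2: √((-0.1629·111.32)² + (0.5505·71.27)²) = √(328.842972 + 1539.317349) = 43.2222 km
  T3: √((0.5223·111.32)² + (-0.4762·71.27)²) = √(3380.542864 + 1151.840381) = 67.3230 km
  T4: √((0.2981·111.32)² + (-0.8540·71.27)²) = √(1101.210509 + 3704.497099) = 69.3232 km
  → nearest: T2 (43.2222 km)
Q4 at 49.7551°N, 1.5678°E:
  T1: √((1.2019·111.32)² + (1.0706·71.27)²) = √(17901.237961 + 5821.943624) = 154.0233 km
  T2: √((0.0479·111.32)² + (1.0855·71.27)²) = √(28.432655 + 5985.124284) = 77.5471 km
  T3: √((0.7331·111.32)² + (0.0588·71.27)²) = √(6659.978610 + 17.561765) = 81.7162 km
  T4: √((0.5089·111.32)² + (-0.3190·71.27)²) = √(3209.307249 + 516.886136) = 61.0426 km
  → nearest: T4 (61.0426 km)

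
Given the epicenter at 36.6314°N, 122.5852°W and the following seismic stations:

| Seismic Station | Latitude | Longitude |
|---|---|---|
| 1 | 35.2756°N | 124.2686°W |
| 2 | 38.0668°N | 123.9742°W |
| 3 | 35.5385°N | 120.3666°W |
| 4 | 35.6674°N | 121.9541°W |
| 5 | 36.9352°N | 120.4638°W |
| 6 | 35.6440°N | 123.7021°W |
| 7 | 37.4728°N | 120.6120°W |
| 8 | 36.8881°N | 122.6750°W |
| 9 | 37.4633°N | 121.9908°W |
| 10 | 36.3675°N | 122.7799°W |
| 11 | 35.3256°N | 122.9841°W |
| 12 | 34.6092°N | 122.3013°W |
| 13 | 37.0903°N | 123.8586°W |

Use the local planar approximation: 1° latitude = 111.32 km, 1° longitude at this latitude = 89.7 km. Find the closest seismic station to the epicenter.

8

Distances from 36.6314°N, 122.5852°W:
1: √((-1.3558·111.32)² + (-1.6834·89.7)²) = √(22779.157346 + 22801.295961) = 213.4958 km
2: √((1.4354·111.32)² + (-1.3890·89.7)²) = √(25532.437596 + 15523.490405) = 202.6226 km
3: √((-1.0929·111.32)² + (2.2186·89.7)²) = √(14801.551728 + 39604.351231) = 233.2507 km
4: √((-0.9640·111.32)² + (0.6311·89.7)²) = √(11515.968364 + 3204.654738) = 121.3286 km
5: √((0.3038·111.32)² + (2.1214·89.7)²) = √(1143.725843 + 36210.124257) = 193.2714 km
6: √((-0.9874·111.32)² + (-1.1169·89.7)²) = √(12081.827788 + 10037.220570) = 148.7247 km
7: √((0.8414·111.32)² + (1.9732·89.7)²) = √(8773.066285 + 31327.598176) = 200.2515 km
8: √((0.2567·111.32)² + (-0.0898·89.7)²) = √(816.578860 + 64.883992) = 29.6894 km
9: √((0.8319·111.32)² + (0.5944·89.7)²) = √(8576.076452 + 2842.775001) = 106.8590 km
10: √((-0.2639·111.32)² + (-0.1947·89.7)²) = √(863.028576 + 305.011904) = 34.1766 km
11: √((-1.3058·111.32)² + (-0.3989·89.7)²) = √(21130.011035 + 1280.303577) = 149.7008 km
12: √((-2.0222·111.32)² + (0.2839·89.7)²) = √(50675.099189 + 648.508498) = 226.5471 km
13: √((0.4589·111.32)² + (-1.2734·89.7)²) = √(2609.651478 + 13047.117607) = 125.1270 km
Minimum: 8 at 29.6894 km.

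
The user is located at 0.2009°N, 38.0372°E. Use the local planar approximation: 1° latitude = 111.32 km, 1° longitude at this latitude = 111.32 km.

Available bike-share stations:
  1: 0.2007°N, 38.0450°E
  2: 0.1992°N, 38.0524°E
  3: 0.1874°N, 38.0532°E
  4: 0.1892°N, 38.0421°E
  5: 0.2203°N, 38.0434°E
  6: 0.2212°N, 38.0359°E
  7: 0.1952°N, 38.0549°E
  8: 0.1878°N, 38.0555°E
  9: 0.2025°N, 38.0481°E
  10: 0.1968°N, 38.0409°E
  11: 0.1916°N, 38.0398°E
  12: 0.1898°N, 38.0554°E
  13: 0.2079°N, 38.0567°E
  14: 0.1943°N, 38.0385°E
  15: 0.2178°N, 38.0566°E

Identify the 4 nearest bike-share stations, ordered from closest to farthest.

10, 14, 1, 11

Distances from 0.2009°N, 38.0372°E:
1: √((-0.0002·111.32)² + (0.0078·111.32)²) = √(0.000496 + 0.753938) = 0.8686 km
2: √((-0.0017·111.32)² + (0.0152·111.32)²) = √(0.035813 + 2.863081) = 1.7026 km
3: √((-0.0135·111.32)² + (0.0160·111.32)²) = √(2.258468 + 3.172388) = 2.3304 km
4: √((-0.0117·111.32)² + (0.0049·111.32)²) = √(1.696360 + 0.297535) = 1.4121 km
5: √((0.0194·111.32)² + (0.0062·111.32)²) = √(4.663907 + 0.476354) = 2.2672 km
6: √((0.0203·111.32)² + (-0.0013·111.32)²) = √(5.106678 + 0.020943) = 2.2644 km
7: √((-0.0057·111.32)² + (0.0177·111.32)²) = √(0.402621 + 3.882334) = 2.0700 km
8: √((-0.0131·111.32)² + (0.0183·111.32)²) = √(2.126616 + 4.150005) = 2.5053 km
9: √((0.0016·111.32)² + (0.0109·111.32)²) = √(0.031724 + 1.472310) = 1.2264 km
10: √((-0.0041·111.32)² + (0.0037·111.32)²) = √(0.208312 + 0.169648) = 0.6148 km
11: √((-0.0093·111.32)² + (0.0026·111.32)²) = √(1.071796 + 0.083771) = 1.0750 km
12: √((-0.0111·111.32)² + (0.0182·111.32)²) = √(1.526836 + 4.104773) = 2.3731 km
13: √((0.0070·111.32)² + (0.0195·111.32)²) = √(0.607215 + 4.712112) = 2.3064 km
14: √((-0.0066·111.32)² + (0.0013·111.32)²) = √(0.539802 + 0.020943) = 0.7488 km
15: √((0.0169·111.32)² + (0.0194·111.32)²) = √(3.539320 + 4.663907) = 2.8641 km
Sorted: 10 (0.6148 km) < 14 (0.7488 km) < 1 (0.8686 km) < 11 (1.0750 km) < 9 (1.2264 km) < 4 (1.4121 km) < …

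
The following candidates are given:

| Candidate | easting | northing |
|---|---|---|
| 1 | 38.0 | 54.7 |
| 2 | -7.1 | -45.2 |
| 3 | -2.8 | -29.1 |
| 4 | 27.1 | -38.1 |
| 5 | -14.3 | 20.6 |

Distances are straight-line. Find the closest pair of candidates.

2 and 3

Pairwise distances:
2–3: √((4.3)² + (16.1)²) = √(18.490 + 259.210) = 16.7
3–4: √((29.9)² + (-9.0)²) = √(894.010 + 81.000) = 31.2
2–4: √((34.2)² + (7.1)²) = √(1169.640 + 50.410) = 34.9
3–5: √((-11.5)² + (49.7)²) = √(132.250 + 2470.090) = 51.0
1–5: √((-52.3)² + (-34.1)²) = √(2735.290 + 1162.810) = 62.4
2–5: √((-7.2)² + (65.8)²) = √(51.840 + 4329.640) = 66.2
4–5: √((-41.4)² + (58.7)²) = √(1713.960 + 3445.690) = 71.8
1–3: √((-40.8)² + (-83.8)²) = √(1664.640 + 7022.440) = 93.2
1–4: √((-10.9)² + (-92.8)²) = √(118.810 + 8611.840) = 93.4
1–2: √((-45.1)² + (-99.9)²) = √(2034.010 + 9980.010) = 109.6
Closest pair: 2–3 at 16.7.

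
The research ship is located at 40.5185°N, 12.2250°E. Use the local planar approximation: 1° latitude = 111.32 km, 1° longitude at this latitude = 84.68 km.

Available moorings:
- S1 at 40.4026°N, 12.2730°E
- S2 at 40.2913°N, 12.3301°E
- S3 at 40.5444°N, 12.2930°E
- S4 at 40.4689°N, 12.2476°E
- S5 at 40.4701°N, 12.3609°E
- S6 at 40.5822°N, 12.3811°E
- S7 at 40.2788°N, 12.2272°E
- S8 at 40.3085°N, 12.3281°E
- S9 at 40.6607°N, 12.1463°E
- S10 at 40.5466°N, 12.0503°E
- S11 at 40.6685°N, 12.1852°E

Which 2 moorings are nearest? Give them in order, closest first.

Distances from 40.5185°N, 12.2250°E:
S1: √((-0.1159·111.32)² + (0.0480·84.68)²) = √(166.461294 + 16.521298) = 13.5271 km
S2: √((-0.2272·111.32)² + (0.1051·84.68)²) = √(639.680408 + 79.207650) = 26.8121 km
S3: √((0.0259·111.32)² + (0.0680·84.68)²) = √(8.312773 + 33.157328) = 6.4397 km
S4: √((-0.0496·111.32)² + (0.0226·84.68)²) = √(30.486653 + 3.662508) = 5.8437 km
S5: √((-0.0484·111.32)² + (0.1359·84.68)²) = √(29.029337 + 132.434340) = 12.7068 km
S6: √((0.0637·111.32)² + (0.1561·84.68)²) = √(50.283472 + 174.730011) = 15.0004 km
S7: √((-0.2397·111.32)² + (0.0022·84.68)²) = √(712.004049 + 0.034706) = 26.6841 km
S8: √((-0.2100·111.32)² + (0.1031·84.68)²) = √(546.493480 + 76.221770) = 24.9543 km
S9: √((0.1422·111.32)² + (-0.0787·84.68)²) = √(250.579529 + 44.413108) = 17.1753 km
S10: √((0.0281·111.32)² + (-0.1747·84.68)²) = √(9.784960 + 218.850483) = 15.1207 km
S11: √((0.1500·111.32)² + (-0.0398·84.68)²) = √(278.823204 + 11.358679) = 17.0347 km
Sorted: S4 (5.8437 km) < S3 (6.4397 km) < S5 (12.7068 km) < S1 (13.5271 km) < …

S4, S3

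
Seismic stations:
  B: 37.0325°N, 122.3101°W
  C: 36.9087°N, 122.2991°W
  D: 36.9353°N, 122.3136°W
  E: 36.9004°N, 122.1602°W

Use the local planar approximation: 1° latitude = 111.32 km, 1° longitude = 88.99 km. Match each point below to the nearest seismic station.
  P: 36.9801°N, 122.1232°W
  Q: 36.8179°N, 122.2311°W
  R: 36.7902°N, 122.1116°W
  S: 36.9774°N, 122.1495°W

P at 36.9801°N, 122.1232°W:
  B: √((0.0524·111.32)² + (-0.1869·88.99)²) = √(34.025849 + 276.631108) = 17.6255 km
  C: √((-0.0714·111.32)² + (-0.1759·88.99)²) = √(63.174646 + 245.027084) = 17.5557 km
  D: √((-0.0448·111.32)² + (-0.1904·88.99)²) = √(24.871525 + 287.088834) = 17.6624 km
  E: √((-0.0797·111.32)² + (-0.0370·88.99)²) = √(78.716004 + 10.841412) = 9.4635 km
  → nearest: E (9.4635 km)
Q at 36.8179°N, 122.2311°W:
  B: √((0.2146·111.32)² + (-0.0790·88.99)²) = √(570.697317 + 49.423853) = 24.9022 km
  C: √((0.0908·111.32)² + (-0.0680·88.99)²) = √(102.168753 + 36.618474) = 11.7808 km
  D: √((0.1174·111.32)² + (-0.0825·88.99)²) = √(170.797925 + 53.900192) = 14.9899 km
  E: √((0.0825·111.32)² + (0.0709·88.99)²) = √(84.344019 + 39.808415) = 11.1424 km
  → nearest: E (11.1424 km)
R at 36.7902°N, 122.1116°W:
  B: √((0.2423·111.32)² + (-0.1985·88.99)²) = √(727.533882 + 312.035090) = 32.2423 km
  C: √((0.1185·111.32)² + (-0.1875·88.99)²) = √(174.013562 + 278.410082) = 21.2703 km
  D: √((0.1451·111.32)² + (-0.2020·88.99)²) = √(260.904290 + 323.135857) = 24.1669 km
  E: √((0.1102·111.32)² + (-0.0486·88.99)²) = √(150.490673 + 18.704881) = 13.0075 km
  → nearest: E (13.0075 km)
S at 36.9774°N, 122.1495°W:
  B: √((0.0551·111.32)² + (-0.1606·88.99)²) = √(37.622668 + 204.255376) = 15.5524 km
  C: √((-0.0687·111.32)² + (-0.1496·88.99)²) = √(58.487071 + 177.233413) = 15.3532 km
  D: √((-0.0421·111.32)² + (-0.1641·88.99)²) = √(21.963957 + 213.255173) = 15.3369 km
  E: √((-0.0770·111.32)² + (-0.0107·88.99)²) = √(73.473012 + 0.906672) = 8.6244 km
  → nearest: E (8.6244 km)

P→E; Q→E; R→E; S→E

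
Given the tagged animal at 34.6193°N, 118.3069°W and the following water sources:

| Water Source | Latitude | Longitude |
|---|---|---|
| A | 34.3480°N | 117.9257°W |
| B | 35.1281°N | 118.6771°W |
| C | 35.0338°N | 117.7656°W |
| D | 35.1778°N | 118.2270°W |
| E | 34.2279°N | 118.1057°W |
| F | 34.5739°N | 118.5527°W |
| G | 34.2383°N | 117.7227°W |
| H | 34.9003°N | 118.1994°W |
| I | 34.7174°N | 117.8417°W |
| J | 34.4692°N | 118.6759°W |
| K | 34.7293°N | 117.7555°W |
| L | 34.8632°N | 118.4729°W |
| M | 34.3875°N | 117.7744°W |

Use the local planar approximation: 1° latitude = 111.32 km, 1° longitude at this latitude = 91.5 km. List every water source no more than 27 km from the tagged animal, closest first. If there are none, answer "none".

F

Distances from 34.6193°N, 118.3069°W:
A: √((-0.2713·111.32)² + (0.3812·91.5)²) = √(912.107408 + 1216.600448) = 46.1379 km
B: √((0.5088·111.32)² + (-0.3702·91.5)²) = √(3208.046101 + 1147.400453) = 65.9958 km
C: √((0.4145·111.32)² + (0.5413·91.5)²) = √(2129.097084 + 2453.116888) = 67.6921 km
D: √((0.5585·111.32)² + (0.0799·91.5)²) = √(3865.384940 + 53.448528) = 62.6006 km
E: √((-0.3914·111.32)² + (0.2012·91.5)²) = √(1898.401367 + 338.920736) = 47.3003 km
F: √((-0.0454·111.32)² + (-0.2458·91.5)²) = √(25.542188 + 505.831586) = 23.0515 km
G: √((-0.3810·111.32)² + (0.5842·91.5)²) = √(1798.855783 + 2857.362188) = 68.2365 km
H: √((0.2810·111.32)² + (0.1075·91.5)²) = √(978.495956 + 96.751814) = 32.7910 km
I: √((0.0981·111.32)² + (0.4652·91.5)²) = √(119.257146 + 1811.847330) = 43.9443 km
J: √((-0.1501·111.32)² + (-0.3690·91.5)²) = √(279.195092 + 1139.973932) = 37.6719 km
K: √((0.1100·111.32)² + (0.5514·91.5)²) = √(149.944923 + 2545.515300) = 51.9178 km
L: √((0.2439·111.32)² + (-0.1660·91.5)²) = √(737.173977 + 230.705721) = 31.1108 km
M: √((-0.2318·111.32)² + (0.5325·91.5)²) = √(665.845177 + 2374.003814) = 55.1348 km
Threshold 27 km: F (23.0515 km) is within range.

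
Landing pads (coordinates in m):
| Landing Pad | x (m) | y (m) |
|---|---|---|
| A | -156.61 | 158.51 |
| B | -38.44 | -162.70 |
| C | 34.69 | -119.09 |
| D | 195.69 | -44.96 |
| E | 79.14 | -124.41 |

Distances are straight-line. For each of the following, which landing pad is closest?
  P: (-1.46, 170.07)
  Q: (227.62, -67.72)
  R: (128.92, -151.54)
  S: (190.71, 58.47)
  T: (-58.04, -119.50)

P→A; Q→D; R→E; S→D; T→B

P at (-1.46, 170.07):
  A: 155.58 m
  B: 334.82 m
  C: 291.41 m
  D: 291.73 m
  E: 305.31 m
  → nearest: A (155.58 m)
Q at (227.62, -67.72):
  A: 445.88 m
  B: 282.51 m
  C: 199.65 m
  D: 39.21 m
  E: 158.93 m
  → nearest: D (39.21 m)
R at (128.92, -151.54):
  A: 421.50 m
  B: 167.73 m
  C: 99.66 m
  D: 125.77 m
  E: 56.69 m
  → nearest: E (56.69 m)
S at (190.71, 58.47):
  A: 361.44 m
  B: 318.47 m
  C: 236.37 m
  D: 103.55 m
  E: 214.23 m
  → nearest: D (103.55 m)
T at (-58.04, -119.50):
  A: 294.97 m
  B: 47.44 m
  C: 92.73 m
  D: 264.45 m
  E: 137.27 m
  → nearest: B (47.44 m)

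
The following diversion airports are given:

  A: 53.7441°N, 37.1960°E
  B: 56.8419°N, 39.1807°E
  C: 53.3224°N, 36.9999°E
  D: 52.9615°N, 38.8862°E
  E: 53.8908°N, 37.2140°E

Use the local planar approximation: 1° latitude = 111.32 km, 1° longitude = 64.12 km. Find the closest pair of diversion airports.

A and E

Pairwise distances:
A–E: √((0.1467·111.32)² + (0.0180·64.12)²) = √(266.689933 + 1.332085) = 16.3714 km
A–C: √((-0.4217·111.32)² + (-0.1961·64.12)²) = √(2203.705712 + 158.103766) = 48.5985 km
C–E: √((0.5684·111.32)² + (0.2141·64.12)²) = √(4003.635522 + 188.460510) = 64.7464 km
C–D: √((-0.3609·111.32)² + (1.8863·64.12)²) = √(1614.061801 + 14628.795097) = 127.4475 km
A–D: √((-0.7826·111.32)² + (1.6902·64.12)²) = √(7589.725737 + 11745.275877) = 139.0504 km
D–E: √((0.9293·111.32)² + (-1.6722·64.12)²) = √(10701.835465 + 11496.442342) = 148.9909 km
B–E: √((-2.9511·111.32)² + (-1.9667·64.12)²) = √(107923.059235 + 15902.421592) = 351.8884 km
A–B: √((3.0978·111.32)² + (1.9847·64.12)²) = √(118919.519620 + 16194.843918) = 367.5791 km
B–C: √((-3.5195·111.32)² + (-2.1808·64.12)²) = √(153499.983950 + 19553.238804) = 415.9967 km
B–D: √((-3.8804·111.32)² + (-0.2945·64.12)²) = √(186594.735739 + 356.580530) = 432.3787 km
Closest pair: A–E at 16.3714 km.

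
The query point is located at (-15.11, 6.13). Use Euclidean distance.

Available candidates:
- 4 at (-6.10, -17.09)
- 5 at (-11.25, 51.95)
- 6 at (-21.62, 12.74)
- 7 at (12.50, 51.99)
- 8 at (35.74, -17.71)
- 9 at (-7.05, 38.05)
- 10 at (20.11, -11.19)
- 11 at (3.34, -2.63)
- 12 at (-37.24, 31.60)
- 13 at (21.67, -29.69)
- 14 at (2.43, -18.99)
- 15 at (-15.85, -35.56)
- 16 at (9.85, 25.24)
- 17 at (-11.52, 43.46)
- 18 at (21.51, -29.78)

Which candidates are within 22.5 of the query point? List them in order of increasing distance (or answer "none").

6, 11

Distances from (-15.11, 6.13):
4: √((9.01)² + (-23.22)²) = √(81.1801 + 539.1684) = 24.91
5: √((3.86)² + (45.82)²) = √(14.8996 + 2099.4724) = 45.98
6: √((-6.51)² + (6.61)²) = √(42.3801 + 43.6921) = 9.28
7: √((27.61)² + (45.86)²) = √(762.3121 + 2103.1396) = 53.53
8: √((50.85)² + (-23.84)²) = √(2585.7225 + 568.3456) = 56.16
9: √((8.06)² + (31.92)²) = √(64.9636 + 1018.8864) = 32.92
10: √((35.22)² + (-17.32)²) = √(1240.4484 + 299.9824) = 39.25
11: √((18.45)² + (-8.76)²) = √(340.4025 + 76.7376) = 20.42
12: √((-22.13)² + (25.47)²) = √(489.7369 + 648.7209) = 33.74
13: √((36.78)² + (-35.82)²) = √(1352.7684 + 1283.0724) = 51.34
14: √((17.54)² + (-25.12)²) = √(307.6516 + 631.0144) = 30.64
15: √((-0.74)² + (-41.69)²) = √(0.5476 + 1738.0561) = 41.70
16: √((24.96)² + (19.11)²) = √(623.0016 + 365.1921) = 31.44
17: √((3.59)² + (37.33)²) = √(12.8881 + 1393.5289) = 37.50
18: √((36.62)² + (-35.91)²) = √(1341.0244 + 1289.5281) = 51.29
Threshold 22.5: 6 (9.28), 11 (20.42) are within range.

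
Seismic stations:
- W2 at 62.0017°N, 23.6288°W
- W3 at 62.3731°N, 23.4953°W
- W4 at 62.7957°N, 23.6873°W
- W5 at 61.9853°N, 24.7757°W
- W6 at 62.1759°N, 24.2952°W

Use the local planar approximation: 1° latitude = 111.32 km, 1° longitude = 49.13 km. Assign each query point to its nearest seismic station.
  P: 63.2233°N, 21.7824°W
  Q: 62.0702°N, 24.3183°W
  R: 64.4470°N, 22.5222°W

P→W4; Q→W6; R→W4

P at 63.2233°N, 21.7824°W:
  W2: √((-1.2216·111.32)² + (-1.8464·49.13)²) = √(18492.875396 + 8228.963031) = 163.4682 km
  W3: √((-0.8502·111.32)² + (-1.7129·49.13)²) = √(8957.536708 + 7082.026492) = 126.6474 km
  W4: √((-0.4276·111.32)² + (-1.9049·49.13)²) = √(2265.801127 + 8758.664517) = 104.9975 km
  W5: √((-1.2380·111.32)² + (-2.9933·49.13)²) = √(18992.742697 + 21626.887426) = 201.5431 km
  W6: √((-1.0474·111.32)² + (-2.5128·49.13)²) = √(13594.759669 + 15240.856537) = 169.8105 km
  → nearest: W4 (104.9975 km)
Q at 62.0702°N, 24.3183°W:
  W2: √((-0.0685·111.32)² + (0.6895·49.13)²) = √(58.147030 + 1147.524771) = 34.7228 km
  W3: √((0.3029·111.32)² + (0.8230·49.13)²) = √(1136.959362 + 1634.907547) = 52.6485 km
  W4: √((0.7255·111.32)² + (0.6310·49.13)²) = √(6522.607250 + 961.063861) = 86.5082 km
  W5: √((-0.0849·111.32)² + (-0.4574·49.13)²) = √(89.322686 + 504.993571) = 24.3786 km
  W6: √((0.1057·111.32)² + (0.0231·49.13)²) = √(138.451087 + 1.288005) = 11.8211 km
  → nearest: W6 (11.8211 km)
R at 64.4470°N, 22.5222°W:
  W2: √((-2.4453·111.32)² + (-1.1066·49.13)²) = √(74098.717459 + 2955.798742) = 277.5870 km
  W3: √((-2.0739·111.32)² + (-0.9731·49.13)²) = √(53299.362985 + 2285.643397) = 235.7647 km
  W4: √((-1.6513·111.32)² + (-1.1651·49.13)²) = √(33790.790918 + 3276.573638) = 192.5289 km
  W5: √((-2.4617·111.32)² + (-2.2535·49.13)²) = √(75095.972640 + 12257.690546) = 295.5565 km
  W6: √((-2.2711·111.32)² + (-1.7730·49.13)²) = √(63917.371927 + 7587.714814) = 267.4044 km
  → nearest: W4 (192.5289 km)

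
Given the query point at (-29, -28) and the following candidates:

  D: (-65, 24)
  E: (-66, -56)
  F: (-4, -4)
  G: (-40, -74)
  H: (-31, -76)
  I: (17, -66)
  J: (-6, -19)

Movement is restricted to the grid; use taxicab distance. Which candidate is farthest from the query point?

D

Distances from (-29, -28):
D: |-36| + |52| = 36 + 52 = 88
E: |-37| + |-28| = 37 + 28 = 65
F: |25| + |24| = 25 + 24 = 49
G: |-11| + |-46| = 11 + 46 = 57
H: |-2| + |-48| = 2 + 48 = 50
I: |46| + |-38| = 46 + 38 = 84
J: |23| + |9| = 23 + 9 = 32
Maximum: D at 88.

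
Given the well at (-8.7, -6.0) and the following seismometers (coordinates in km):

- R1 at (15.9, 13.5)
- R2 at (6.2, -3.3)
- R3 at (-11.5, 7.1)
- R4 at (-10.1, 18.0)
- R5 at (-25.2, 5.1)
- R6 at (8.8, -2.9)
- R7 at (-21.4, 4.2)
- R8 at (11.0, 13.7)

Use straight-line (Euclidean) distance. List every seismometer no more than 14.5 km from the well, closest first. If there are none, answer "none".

R3

Distances from (-8.7, -6.0):
R1: √((24.6)² + (19.5)²) = √(605.160 + 380.250) = 31.4 km
R2: √((14.9)² + (2.7)²) = √(222.010 + 7.290) = 15.1 km
R3: √((-2.8)² + (13.1)²) = √(7.840 + 171.610) = 13.4 km
R4: √((-1.4)² + (24.0)²) = √(1.960 + 576.000) = 24.0 km
R5: √((-16.5)² + (11.1)²) = √(272.250 + 123.210) = 19.9 km
R6: √((17.5)² + (3.1)²) = √(306.250 + 9.610) = 17.8 km
R7: √((-12.7)² + (10.2)²) = √(161.290 + 104.040) = 16.3 km
R8: √((19.7)² + (19.7)²) = √(388.090 + 388.090) = 27.9 km
Threshold 14.5 km: R3 (13.4 km) is within range.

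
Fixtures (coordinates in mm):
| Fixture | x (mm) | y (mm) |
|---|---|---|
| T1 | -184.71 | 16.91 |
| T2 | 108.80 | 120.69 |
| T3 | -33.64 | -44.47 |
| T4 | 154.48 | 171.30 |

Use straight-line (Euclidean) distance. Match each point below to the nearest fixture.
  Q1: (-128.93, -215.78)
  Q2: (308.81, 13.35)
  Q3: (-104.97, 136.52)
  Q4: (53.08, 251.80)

Q1→T3; Q2→T4; Q3→T1; Q4→T4

Q1 at (-128.93, -215.78):
  T1: √((-55.78)² + (232.69)²) = √(3111.4084 + 54144.6361) = 239.28 mm
  T2: √((237.73)² + (336.47)²) = √(56515.5529 + 113212.0609) = 411.98 mm
  T3: √((95.29)² + (171.31)²) = √(9080.1841 + 29347.1161) = 196.03 mm
  T4: √((283.41)² + (387.08)²) = √(80321.2281 + 149830.9264) = 479.74 mm
  → nearest: T3 (196.03 mm)
Q2 at (308.81, 13.35):
  T1: √((-493.52)² + (3.56)²) = √(243561.9904 + 12.6736) = 493.53 mm
  T2: √((-200.01)² + (107.34)²) = √(40004.0001 + 11521.8756) = 226.99 mm
  T3: √((-342.45)² + (-57.82)²) = √(117272.0025 + 3343.1524) = 347.30 mm
  T4: √((-154.33)² + (157.95)²) = √(23817.7489 + 24948.2025) = 220.83 mm
  → nearest: T4 (220.83 mm)
Q3 at (-104.97, 136.52):
  T1: √((-79.74)² + (-119.61)²) = √(6358.4676 + 14306.5521) = 143.75 mm
  T2: √((213.77)² + (-15.83)²) = √(45697.6129 + 250.5889) = 214.36 mm
  T3: √((71.33)² + (-180.99)²) = √(5087.9689 + 32757.3801) = 194.54 mm
  T4: √((259.45)² + (34.78)²) = √(67314.3025 + 1209.6484) = 261.77 mm
  → nearest: T1 (143.75 mm)
Q4 at (53.08, 251.80):
  T1: √((-237.79)² + (-234.89)²) = √(56544.0841 + 55173.3121) = 334.24 mm
  T2: √((55.72)² + (-131.11)²) = √(3104.7184 + 17189.8321) = 142.46 mm
  T3: √((-86.72)² + (-296.27)²) = √(7520.3584 + 87775.9129) = 308.70 mm
  T4: √((101.40)² + (-80.50)²) = √(10281.9600 + 6480.2500) = 129.47 mm
  → nearest: T4 (129.47 mm)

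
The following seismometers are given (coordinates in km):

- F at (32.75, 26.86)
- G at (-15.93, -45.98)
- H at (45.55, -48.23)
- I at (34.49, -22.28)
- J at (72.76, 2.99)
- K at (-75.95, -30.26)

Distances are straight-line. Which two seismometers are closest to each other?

H and I

Pairwise distances:
H–I: √((-11.06)² + (25.95)²) = √(122.3236 + 673.4025) = 28.21 km
I–J: √((38.27)² + (25.27)²) = √(1464.5929 + 638.5729) = 45.86 km
F–J: √((40.01)² + (-23.87)²) = √(1600.8001 + 569.7769) = 46.59 km
F–I: √((1.74)² + (-49.14)²) = √(3.0276 + 2414.7396) = 49.17 km
G–I: √((50.42)² + (23.70)²) = √(2542.1764 + 561.6900) = 55.71 km
H–J: √((27.21)² + (51.22)²) = √(740.3841 + 2623.4884) = 58.00 km
G–H: √((61.48)² + (-2.25)²) = √(3779.7904 + 5.0625) = 61.52 km
G–K: √((-60.02)² + (15.72)²) = √(3602.4004 + 247.1184) = 62.04 km
F–H: √((12.80)² + (-75.09)²) = √(163.8400 + 5638.5081) = 76.17 km
F–G: √((-48.68)² + (-72.84)²) = √(2369.7424 + 5305.6656) = 87.61 km
G–J: √((88.69)² + (48.97)²) = √(7865.9161 + 2398.0609) = 101.31 km
I–K: √((-110.44)² + (-7.98)²) = √(12196.9936 + 63.6804) = 110.73 km
F–K: √((-108.70)² + (-57.12)²) = √(11815.6900 + 3262.6944) = 122.79 km
H–K: √((-121.50)² + (17.97)²) = √(14762.2500 + 322.9209) = 122.82 km
J–K: √((-148.71)² + (-33.25)²) = √(22114.6641 + 1105.5625) = 152.38 km
Closest pair: H–I at 28.21 km.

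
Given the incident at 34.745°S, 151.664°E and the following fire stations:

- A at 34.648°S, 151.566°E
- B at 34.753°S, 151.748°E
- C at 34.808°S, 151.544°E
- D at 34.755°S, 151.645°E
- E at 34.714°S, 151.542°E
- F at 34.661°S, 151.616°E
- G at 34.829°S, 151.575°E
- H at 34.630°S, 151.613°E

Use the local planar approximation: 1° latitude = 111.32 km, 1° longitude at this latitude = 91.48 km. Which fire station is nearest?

D

Distances from 34.745°S, 151.664°E:
A: √((0.097·111.32)² + (-0.098·91.48)²) = √(116.59767 + 80.37194) = 14.035 km
B: √((-0.008·111.32)² + (0.084·91.48)²) = √(0.79310 + 59.04877) = 7.736 km
C: √((-0.063·111.32)² + (-0.120·91.48)²) = √(49.18441 + 120.50770) = 13.027 km
D: √((-0.010·111.32)² + (-0.019·91.48)²) = √(1.23921 + 3.02106) = 2.064 km
E: √((0.031·111.32)² + (-0.122·91.48)²) = √(11.90885 + 124.55810) = 11.682 km
F: √((0.084·111.32)² + (-0.048·91.48)²) = √(87.43896 + 19.28123) = 10.331 km
G: √((-0.084·111.32)² + (-0.089·91.48)²) = √(87.43896 + 66.28760) = 12.399 km
H: √((0.115·111.32)² + (-0.051·91.48)²) = √(163.88608 + 21.76670) = 13.625 km
Minimum: D at 2.064 km.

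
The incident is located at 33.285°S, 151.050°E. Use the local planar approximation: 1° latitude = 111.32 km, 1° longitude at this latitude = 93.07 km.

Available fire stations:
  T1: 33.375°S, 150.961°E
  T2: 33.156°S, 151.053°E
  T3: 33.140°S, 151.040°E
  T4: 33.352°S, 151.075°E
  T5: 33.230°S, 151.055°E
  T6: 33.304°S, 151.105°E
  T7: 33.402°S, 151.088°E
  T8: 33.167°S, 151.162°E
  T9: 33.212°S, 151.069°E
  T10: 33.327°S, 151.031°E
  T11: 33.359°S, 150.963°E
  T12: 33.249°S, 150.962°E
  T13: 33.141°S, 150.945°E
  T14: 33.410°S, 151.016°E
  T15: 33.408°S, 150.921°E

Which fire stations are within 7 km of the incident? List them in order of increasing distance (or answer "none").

Distances from 33.285°S, 151.050°E:
T1: 13.000 km
T2: 14.363 km
T3: 16.168 km
T4: 7.813 km
T5: 6.140 km
T6: 5.539 km
T7: 13.496 km
T8: 16.769 km
T9: 8.317 km
T10: 4.999 km
T11: 11.551 km
T12: 9.118 km
T13: 18.774 km
T14: 14.270 km
T15: 18.211 km
Threshold 7 km: T10 (4.999 km), T6 (5.539 km), T5 (6.140 km) are within range.

T10, T6, T5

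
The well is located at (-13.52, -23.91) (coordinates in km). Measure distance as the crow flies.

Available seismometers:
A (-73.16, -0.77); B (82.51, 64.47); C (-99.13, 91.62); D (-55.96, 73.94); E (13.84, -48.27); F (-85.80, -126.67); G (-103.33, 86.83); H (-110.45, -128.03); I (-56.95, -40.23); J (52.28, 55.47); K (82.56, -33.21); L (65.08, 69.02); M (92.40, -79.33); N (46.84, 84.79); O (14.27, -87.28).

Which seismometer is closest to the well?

Distances from (-13.52, -23.91):
A: 63.97 km
B: 130.51 km
C: 143.79 km
D: 106.66 km
E: 36.63 km
F: 125.63 km
G: 142.58 km
H: 142.25 km
I: 46.40 km
J: 103.11 km
K: 96.53 km
L: 121.71 km
M: 119.54 km
N: 124.33 km
O: 69.20 km
Minimum: E at 36.63 km.

E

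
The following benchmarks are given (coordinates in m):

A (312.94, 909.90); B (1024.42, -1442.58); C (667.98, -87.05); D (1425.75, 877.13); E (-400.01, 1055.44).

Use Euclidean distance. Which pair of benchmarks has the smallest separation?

A and E

Pairwise distances:
A–B: √((711.48)² + (-2352.48)²) = √(506203.7904 + 5534162.1504) = 2457.72 m
A–C: √((355.04)² + (-996.95)²) = √(126053.4016 + 993909.3025) = 1058.28 m
A–D: √((1112.81)² + (-32.77)²) = √(1238346.0961 + 1073.8729) = 1113.29 m
A–E: √((-712.95)² + (145.54)²) = √(508297.7025 + 21181.8916) = 727.65 m
B–C: √((-356.44)² + (1355.53)²) = √(127049.4736 + 1837461.5809) = 1401.61 m
B–D: √((401.33)² + (2319.71)²) = √(161065.7689 + 5381054.4841) = 2354.17 m
B–E: √((-1424.43)² + (2498.02)²) = √(2029000.8249 + 6240103.9204) = 2875.61 m
C–D: √((757.77)² + (964.18)²) = √(574215.3729 + 929643.0724) = 1226.32 m
C–E: √((-1067.99)² + (1142.49)²) = √(1140602.6401 + 1305283.4001) = 1563.93 m
D–E: √((-1825.76)² + (178.31)²) = √(3333399.5776 + 31794.4561) = 1834.45 m
Closest pair: A–E at 727.65 m.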